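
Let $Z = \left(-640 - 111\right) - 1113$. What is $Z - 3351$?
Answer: $-5215$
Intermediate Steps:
$Z = -1864$ ($Z = -751 - 1113 = -1864$)
$Z - 3351 = -1864 - 3351 = -5215$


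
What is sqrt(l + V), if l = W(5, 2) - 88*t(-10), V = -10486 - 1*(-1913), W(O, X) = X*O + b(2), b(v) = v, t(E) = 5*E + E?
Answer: I*sqrt(3281) ≈ 57.28*I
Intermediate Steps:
t(E) = 6*E
W(O, X) = 2 + O*X (W(O, X) = X*O + 2 = O*X + 2 = 2 + O*X)
V = -8573 (V = -10486 + 1913 = -8573)
l = 5292 (l = (2 + 5*2) - 528*(-10) = (2 + 10) - 88*(-60) = 12 + 5280 = 5292)
sqrt(l + V) = sqrt(5292 - 8573) = sqrt(-3281) = I*sqrt(3281)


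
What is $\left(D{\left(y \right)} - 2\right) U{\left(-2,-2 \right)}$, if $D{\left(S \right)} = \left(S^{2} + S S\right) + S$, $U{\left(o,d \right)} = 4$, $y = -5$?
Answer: $172$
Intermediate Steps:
$D{\left(S \right)} = S + 2 S^{2}$ ($D{\left(S \right)} = \left(S^{2} + S^{2}\right) + S = 2 S^{2} + S = S + 2 S^{2}$)
$\left(D{\left(y \right)} - 2\right) U{\left(-2,-2 \right)} = \left(- 5 \left(1 + 2 \left(-5\right)\right) - 2\right) 4 = \left(- 5 \left(1 - 10\right) - 2\right) 4 = \left(\left(-5\right) \left(-9\right) - 2\right) 4 = \left(45 - 2\right) 4 = 43 \cdot 4 = 172$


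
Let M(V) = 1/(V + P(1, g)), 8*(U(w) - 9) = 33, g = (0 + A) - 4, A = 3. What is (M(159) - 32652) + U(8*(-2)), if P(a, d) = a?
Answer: -5222219/160 ≈ -32639.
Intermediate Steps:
g = -1 (g = (0 + 3) - 4 = 3 - 4 = -1)
U(w) = 105/8 (U(w) = 9 + (⅛)*33 = 9 + 33/8 = 105/8)
M(V) = 1/(1 + V) (M(V) = 1/(V + 1) = 1/(1 + V))
(M(159) - 32652) + U(8*(-2)) = (1/(1 + 159) - 32652) + 105/8 = (1/160 - 32652) + 105/8 = -5224319/160 + 105/8 = -5222219/160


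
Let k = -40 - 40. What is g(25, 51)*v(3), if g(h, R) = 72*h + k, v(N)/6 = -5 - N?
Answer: -82560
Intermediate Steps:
k = -80
v(N) = -30 - 6*N (v(N) = 6*(-5 - N) = -30 - 6*N)
g(h, R) = -80 + 72*h (g(h, R) = 72*h - 80 = -80 + 72*h)
g(25, 51)*v(3) = (-80 + 72*25)*(-30 - 6*3) = (-80 + 1800)*(-30 - 18) = 1720*(-48) = -82560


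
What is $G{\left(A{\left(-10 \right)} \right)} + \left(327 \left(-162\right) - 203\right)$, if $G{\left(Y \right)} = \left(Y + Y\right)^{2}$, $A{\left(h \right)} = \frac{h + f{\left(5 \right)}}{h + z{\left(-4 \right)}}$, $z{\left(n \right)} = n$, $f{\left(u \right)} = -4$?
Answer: $-53173$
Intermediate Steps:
$A{\left(h \right)} = 1$ ($A{\left(h \right)} = \frac{h - 4}{h - 4} = \frac{-4 + h}{-4 + h} = 1$)
$G{\left(Y \right)} = 4 Y^{2}$ ($G{\left(Y \right)} = \left(2 Y\right)^{2} = 4 Y^{2}$)
$G{\left(A{\left(-10 \right)} \right)} + \left(327 \left(-162\right) - 203\right) = 4 \cdot 1^{2} + \left(327 \left(-162\right) - 203\right) = 4 \cdot 1 - 53177 = 4 - 53177 = -53173$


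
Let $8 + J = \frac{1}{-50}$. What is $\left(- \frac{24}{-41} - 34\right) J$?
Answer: $\frac{54937}{205} \approx 267.99$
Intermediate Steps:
$J = - \frac{401}{50}$ ($J = -8 + \frac{1}{-50} = -8 - \frac{1}{50} = - \frac{401}{50} \approx -8.02$)
$\left(- \frac{24}{-41} - 34\right) J = \left(- \frac{24}{-41} - 34\right) \left(- \frac{401}{50}\right) = \left(\left(-24\right) \left(- \frac{1}{41}\right) - 34\right) \left(- \frac{401}{50}\right) = \left(\frac{24}{41} - 34\right) \left(- \frac{401}{50}\right) = \left(- \frac{1370}{41}\right) \left(- \frac{401}{50}\right) = \frac{54937}{205}$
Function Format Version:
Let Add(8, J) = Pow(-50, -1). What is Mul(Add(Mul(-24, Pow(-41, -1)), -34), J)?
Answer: Rational(54937, 205) ≈ 267.99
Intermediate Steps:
J = Rational(-401, 50) (J = Add(-8, Pow(-50, -1)) = Add(-8, Rational(-1, 50)) = Rational(-401, 50) ≈ -8.0200)
Mul(Add(Mul(-24, Pow(-41, -1)), -34), J) = Mul(Add(Mul(-24, Pow(-41, -1)), -34), Rational(-401, 50)) = Mul(Add(Mul(-24, Rational(-1, 41)), -34), Rational(-401, 50)) = Mul(Add(Rational(24, 41), -34), Rational(-401, 50)) = Mul(Rational(-1370, 41), Rational(-401, 50)) = Rational(54937, 205)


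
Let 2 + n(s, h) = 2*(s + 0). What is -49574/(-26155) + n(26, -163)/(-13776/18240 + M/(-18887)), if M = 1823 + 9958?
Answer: -47567641902/1384305685 ≈ -34.362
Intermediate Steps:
M = 11781
n(s, h) = -2 + 2*s (n(s, h) = -2 + 2*(s + 0) = -2 + 2*s)
-49574/(-26155) + n(26, -163)/(-13776/18240 + M/(-18887)) = -49574/(-26155) + (-2 + 2*26)/(-13776/18240 + 11781/(-18887)) = -49574*(-1/26155) + (-2 + 52)/(-13776*1/18240 + 11781*(-1/18887)) = 49574/26155 + 50/(-287/380 - 63/101) = 49574/26155 + 50/(-52927/38380) = 49574/26155 + 50*(-38380/52927) = 49574/26155 - 1919000/52927 = -47567641902/1384305685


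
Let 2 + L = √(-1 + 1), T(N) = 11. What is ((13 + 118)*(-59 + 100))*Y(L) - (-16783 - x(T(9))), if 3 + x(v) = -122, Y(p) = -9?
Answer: -31681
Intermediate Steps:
L = -2 (L = -2 + √(-1 + 1) = -2 + √0 = -2 + 0 = -2)
x(v) = -125 (x(v) = -3 - 122 = -125)
((13 + 118)*(-59 + 100))*Y(L) - (-16783 - x(T(9))) = ((13 + 118)*(-59 + 100))*(-9) - (-16783 - 1*(-125)) = (131*41)*(-9) - (-16783 + 125) = 5371*(-9) - 1*(-16658) = -48339 + 16658 = -31681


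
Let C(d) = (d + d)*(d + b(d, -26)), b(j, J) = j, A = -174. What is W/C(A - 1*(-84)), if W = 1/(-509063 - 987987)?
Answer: -1/48504420000 ≈ -2.0617e-11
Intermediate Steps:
C(d) = 4*d**2 (C(d) = (d + d)*(d + d) = (2*d)*(2*d) = 4*d**2)
W = -1/1497050 (W = 1/(-1497050) = -1/1497050 ≈ -6.6798e-7)
W/C(A - 1*(-84)) = -1/(4*(-174 - 1*(-84))**2)/1497050 = -1/(4*(-174 + 84)**2)/1497050 = -1/(1497050*(4*(-90)**2)) = -1/(1497050*(4*8100)) = -1/1497050/32400 = -1/1497050*1/32400 = -1/48504420000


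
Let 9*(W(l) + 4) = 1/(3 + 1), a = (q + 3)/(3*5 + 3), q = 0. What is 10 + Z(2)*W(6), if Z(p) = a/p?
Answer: 4177/432 ≈ 9.6690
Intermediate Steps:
a = ⅙ (a = (0 + 3)/(3*5 + 3) = 3/(15 + 3) = 3/18 = 3*(1/18) = ⅙ ≈ 0.16667)
Z(p) = 1/(6*p)
W(l) = -143/36 (W(l) = -4 + 1/(9*(3 + 1)) = -4 + (⅑)/4 = -4 + (⅑)*(¼) = -4 + 1/36 = -143/36)
10 + Z(2)*W(6) = 10 + ((⅙)/2)*(-143/36) = 10 + ((⅙)*(½))*(-143/36) = 10 + (1/12)*(-143/36) = 10 - 143/432 = 4177/432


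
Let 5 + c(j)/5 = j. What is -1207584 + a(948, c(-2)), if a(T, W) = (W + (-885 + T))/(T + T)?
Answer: -572394809/474 ≈ -1.2076e+6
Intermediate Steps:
c(j) = -25 + 5*j
a(T, W) = (-885 + T + W)/(2*T) (a(T, W) = (-885 + T + W)/((2*T)) = (-885 + T + W)*(1/(2*T)) = (-885 + T + W)/(2*T))
-1207584 + a(948, c(-2)) = -1207584 + (½)*(-885 + 948 + (-25 + 5*(-2)))/948 = -1207584 + (½)*(1/948)*(-885 + 948 + (-25 - 10)) = -1207584 + (½)*(1/948)*(-885 + 948 - 35) = -1207584 + (½)*(1/948)*28 = -1207584 + 7/474 = -572394809/474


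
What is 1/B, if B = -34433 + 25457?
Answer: -1/8976 ≈ -0.00011141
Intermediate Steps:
B = -8976
1/B = 1/(-8976) = -1/8976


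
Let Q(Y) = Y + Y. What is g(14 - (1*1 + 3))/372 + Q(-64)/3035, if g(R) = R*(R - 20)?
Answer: -87779/282255 ≈ -0.31099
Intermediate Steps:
Q(Y) = 2*Y
g(R) = R*(-20 + R)
g(14 - (1*1 + 3))/372 + Q(-64)/3035 = ((14 - (1*1 + 3))*(-20 + (14 - (1*1 + 3))))/372 + (2*(-64))/3035 = ((14 - (1 + 3))*(-20 + (14 - (1 + 3))))*(1/372) - 128*1/3035 = ((14 - 1*4)*(-20 + (14 - 1*4)))*(1/372) - 128/3035 = ((14 - 4)*(-20 + (14 - 4)))*(1/372) - 128/3035 = (10*(-20 + 10))*(1/372) - 128/3035 = (10*(-10))*(1/372) - 128/3035 = -100*1/372 - 128/3035 = -25/93 - 128/3035 = -87779/282255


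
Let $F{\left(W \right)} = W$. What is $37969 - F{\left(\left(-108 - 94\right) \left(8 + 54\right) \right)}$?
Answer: $50493$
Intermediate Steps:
$37969 - F{\left(\left(-108 - 94\right) \left(8 + 54\right) \right)} = 37969 - \left(-108 - 94\right) \left(8 + 54\right) = 37969 - \left(-202\right) 62 = 37969 - -12524 = 37969 + 12524 = 50493$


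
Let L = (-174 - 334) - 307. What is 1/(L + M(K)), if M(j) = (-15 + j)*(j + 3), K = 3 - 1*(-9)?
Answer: -1/860 ≈ -0.0011628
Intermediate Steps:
K = 12 (K = 3 + 9 = 12)
M(j) = (-15 + j)*(3 + j)
L = -815 (L = -508 - 307 = -815)
1/(L + M(K)) = 1/(-815 + (-45 + 12² - 12*12)) = 1/(-815 + (-45 + 144 - 144)) = 1/(-815 - 45) = 1/(-860) = -1/860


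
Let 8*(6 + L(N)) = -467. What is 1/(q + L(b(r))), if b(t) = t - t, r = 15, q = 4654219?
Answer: 8/37233237 ≈ 2.1486e-7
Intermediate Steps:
b(t) = 0
L(N) = -515/8 (L(N) = -6 + (1/8)*(-467) = -6 - 467/8 = -515/8)
1/(q + L(b(r))) = 1/(4654219 - 515/8) = 1/(37233237/8) = 8/37233237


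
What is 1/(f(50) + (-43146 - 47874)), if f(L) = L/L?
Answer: -1/91019 ≈ -1.0987e-5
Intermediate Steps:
f(L) = 1
1/(f(50) + (-43146 - 47874)) = 1/(1 + (-43146 - 47874)) = 1/(1 - 91020) = 1/(-91019) = -1/91019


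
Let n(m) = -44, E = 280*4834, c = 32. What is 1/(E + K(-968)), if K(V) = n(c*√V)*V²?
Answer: -1/39875536 ≈ -2.5078e-8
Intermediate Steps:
E = 1353520
K(V) = -44*V²
1/(E + K(-968)) = 1/(1353520 - 44*(-968)²) = 1/(1353520 - 44*937024) = 1/(1353520 - 41229056) = 1/(-39875536) = -1/39875536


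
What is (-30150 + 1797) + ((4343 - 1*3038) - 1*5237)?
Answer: -32285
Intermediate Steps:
(-30150 + 1797) + ((4343 - 1*3038) - 1*5237) = -28353 + ((4343 - 3038) - 5237) = -28353 + (1305 - 5237) = -28353 - 3932 = -32285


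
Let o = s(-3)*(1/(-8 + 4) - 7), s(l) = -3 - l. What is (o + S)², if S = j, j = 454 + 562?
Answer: 1032256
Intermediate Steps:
j = 1016
S = 1016
o = 0 (o = (-3 - 1*(-3))*(1/(-8 + 4) - 7) = (-3 + 3)*(1/(-4) - 7) = 0*(-¼ - 7) = 0*(-29/4) = 0)
(o + S)² = (0 + 1016)² = 1016² = 1032256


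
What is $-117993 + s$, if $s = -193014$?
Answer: $-311007$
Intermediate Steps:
$-117993 + s = -117993 - 193014 = -311007$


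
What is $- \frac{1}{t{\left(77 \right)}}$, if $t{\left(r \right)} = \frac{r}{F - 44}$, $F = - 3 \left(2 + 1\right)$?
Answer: $\frac{53}{77} \approx 0.68831$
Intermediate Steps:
$F = -9$ ($F = \left(-3\right) 3 = -9$)
$t{\left(r \right)} = - \frac{r}{53}$ ($t{\left(r \right)} = \frac{r}{-9 - 44} = \frac{r}{-53} = - \frac{r}{53}$)
$- \frac{1}{t{\left(77 \right)}} = - \frac{1}{\left(- \frac{1}{53}\right) 77} = - \frac{1}{- \frac{77}{53}} = \left(-1\right) \left(- \frac{53}{77}\right) = \frac{53}{77}$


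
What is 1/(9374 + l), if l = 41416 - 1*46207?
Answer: 1/4583 ≈ 0.00021820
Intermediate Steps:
l = -4791 (l = 41416 - 46207 = -4791)
1/(9374 + l) = 1/(9374 - 4791) = 1/4583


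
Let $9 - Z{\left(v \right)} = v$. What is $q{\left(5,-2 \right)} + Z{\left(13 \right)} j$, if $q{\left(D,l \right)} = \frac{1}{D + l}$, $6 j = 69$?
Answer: $- \frac{137}{3} \approx -45.667$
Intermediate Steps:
$Z{\left(v \right)} = 9 - v$
$j = \frac{23}{2}$ ($j = \frac{1}{6} \cdot 69 = \frac{23}{2} \approx 11.5$)
$q{\left(5,-2 \right)} + Z{\left(13 \right)} j = \frac{1}{5 - 2} + \left(9 - 13\right) \frac{23}{2} = \frac{1}{3} + \left(9 - 13\right) \frac{23}{2} = \frac{1}{3} - 46 = - \frac{137}{3}$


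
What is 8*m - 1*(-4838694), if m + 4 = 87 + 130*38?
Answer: 4878878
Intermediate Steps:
m = 5023 (m = -4 + (87 + 130*38) = -4 + (87 + 4940) = -4 + 5027 = 5023)
8*m - 1*(-4838694) = 8*5023 - 1*(-4838694) = 40184 + 4838694 = 4878878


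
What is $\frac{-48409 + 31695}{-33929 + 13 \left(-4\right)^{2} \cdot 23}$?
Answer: $\frac{16714}{29145} \approx 0.57348$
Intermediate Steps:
$\frac{-48409 + 31695}{-33929 + 13 \left(-4\right)^{2} \cdot 23} = - \frac{16714}{-33929 + 13 \cdot 16 \cdot 23} = - \frac{16714}{-33929 + 208 \cdot 23} = - \frac{16714}{-33929 + 4784} = - \frac{16714}{-29145} = \left(-16714\right) \left(- \frac{1}{29145}\right) = \frac{16714}{29145}$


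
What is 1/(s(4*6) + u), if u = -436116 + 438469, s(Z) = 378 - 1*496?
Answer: 1/2235 ≈ 0.00044743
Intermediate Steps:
s(Z) = -118 (s(Z) = 378 - 496 = -118)
u = 2353
1/(s(4*6) + u) = 1/(-118 + 2353) = 1/2235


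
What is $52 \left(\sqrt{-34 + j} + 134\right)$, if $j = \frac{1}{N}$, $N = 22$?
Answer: $6968 + \frac{78 i \sqrt{1826}}{11} \approx 6968.0 + 303.01 i$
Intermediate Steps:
$j = \frac{1}{22} \approx 0.045455$
$52 \left(\sqrt{-34 + j} + 134\right) = 52 \left(\sqrt{-34 + \frac{1}{22}} + 134\right) = 52 \left(\sqrt{- \frac{747}{22}} + 134\right) = 52 \left(\frac{3 i \sqrt{1826}}{22} + 134\right) = 52 \left(134 + \frac{3 i \sqrt{1826}}{22}\right) = 6968 + \frac{78 i \sqrt{1826}}{11}$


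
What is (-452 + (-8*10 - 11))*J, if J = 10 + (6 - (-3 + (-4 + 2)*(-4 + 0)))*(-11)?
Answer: 543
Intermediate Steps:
J = -1 (J = 10 + (6 - (-3 - 2*(-4)))*(-11) = 10 + (6 - (-3 + 8))*(-11) = 10 + (6 - 1*5)*(-11) = 10 + (6 - 5)*(-11) = 10 + 1*(-11) = 10 - 11 = -1)
(-452 + (-8*10 - 11))*J = (-452 + (-8*10 - 11))*(-1) = (-452 + (-80 - 11))*(-1) = (-452 - 91)*(-1) = -543*(-1) = 543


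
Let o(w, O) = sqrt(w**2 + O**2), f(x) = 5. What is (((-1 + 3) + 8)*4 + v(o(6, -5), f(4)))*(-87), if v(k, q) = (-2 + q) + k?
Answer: -3741 - 87*sqrt(61) ≈ -4420.5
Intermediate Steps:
o(w, O) = sqrt(O**2 + w**2)
v(k, q) = -2 + k + q
(((-1 + 3) + 8)*4 + v(o(6, -5), f(4)))*(-87) = (((-1 + 3) + 8)*4 + (-2 + sqrt((-5)**2 + 6**2) + 5))*(-87) = ((2 + 8)*4 + (-2 + sqrt(25 + 36) + 5))*(-87) = (10*4 + (-2 + sqrt(61) + 5))*(-87) = (40 + (3 + sqrt(61)))*(-87) = (43 + sqrt(61))*(-87) = -3741 - 87*sqrt(61)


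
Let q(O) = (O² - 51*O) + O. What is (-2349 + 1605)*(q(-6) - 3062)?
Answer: 2028144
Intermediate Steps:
q(O) = O² - 50*O
(-2349 + 1605)*(q(-6) - 3062) = (-2349 + 1605)*(-6*(-50 - 6) - 3062) = -744*(-6*(-56) - 3062) = -744*(336 - 3062) = -744*(-2726) = 2028144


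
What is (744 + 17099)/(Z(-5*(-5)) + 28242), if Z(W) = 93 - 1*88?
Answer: 17843/28247 ≈ 0.63168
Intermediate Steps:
Z(W) = 5 (Z(W) = 93 - 88 = 5)
(744 + 17099)/(Z(-5*(-5)) + 28242) = (744 + 17099)/(5 + 28242) = 17843/28247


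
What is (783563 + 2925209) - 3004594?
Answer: 704178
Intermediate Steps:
(783563 + 2925209) - 3004594 = 3708772 - 3004594 = 704178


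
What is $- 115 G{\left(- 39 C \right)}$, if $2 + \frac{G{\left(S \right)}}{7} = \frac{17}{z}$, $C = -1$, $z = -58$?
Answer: $\frac{107065}{58} \approx 1845.9$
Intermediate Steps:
$G{\left(S \right)} = - \frac{931}{58}$ ($G{\left(S \right)} = -14 + 7 \frac{17}{-58} = -14 + 7 \cdot 17 \left(- \frac{1}{58}\right) = -14 + 7 \left(- \frac{17}{58}\right) = -14 - \frac{119}{58} = - \frac{931}{58}$)
$- 115 G{\left(- 39 C \right)} = \left(-115\right) \left(- \frac{931}{58}\right) = \frac{107065}{58}$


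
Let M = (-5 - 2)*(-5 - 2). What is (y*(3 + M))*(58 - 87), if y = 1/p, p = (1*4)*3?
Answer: -377/3 ≈ -125.67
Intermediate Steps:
p = 12 (p = 4*3 = 12)
M = 49 (M = -7*(-7) = 49)
y = 1/12 ≈ 0.083333
(y*(3 + M))*(58 - 87) = ((3 + 49)/12)*(58 - 87) = ((1/12)*52)*(-29) = (13/3)*(-29) = -377/3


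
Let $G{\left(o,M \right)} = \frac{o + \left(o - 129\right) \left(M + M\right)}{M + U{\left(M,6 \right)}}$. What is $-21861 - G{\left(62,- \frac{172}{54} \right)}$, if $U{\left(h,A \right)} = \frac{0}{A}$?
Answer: $- \frac{933424}{43} \approx -21708.0$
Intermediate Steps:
$U{\left(h,A \right)} = 0$
$G{\left(o,M \right)} = \frac{o + 2 M \left(-129 + o\right)}{M}$ ($G{\left(o,M \right)} = \frac{o + \left(o - 129\right) \left(M + M\right)}{M + 0} = \frac{o + \left(-129 + o\right) 2 M}{M} = \frac{o + 2 M \left(-129 + o\right)}{M}$)
$-21861 - G{\left(62,- \frac{172}{54} \right)} = -21861 - \left(-258 + 2 \cdot 62 + \frac{62}{\left(-172\right) \frac{1}{54}}\right) = -21861 - \left(-258 + 124 + \frac{62}{\left(-172\right) \frac{1}{54}}\right) = -21861 - \left(-258 + 124 + \frac{62}{- \frac{86}{27}}\right) = -21861 - \left(-258 + 124 + 62 \left(- \frac{27}{86}\right)\right) = -21861 - \left(-258 + 124 - \frac{837}{43}\right) = -21861 - - \frac{6599}{43} = -21861 + \frac{6599}{43} = - \frac{933424}{43}$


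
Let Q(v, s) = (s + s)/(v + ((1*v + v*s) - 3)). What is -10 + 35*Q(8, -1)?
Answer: -24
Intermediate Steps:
Q(v, s) = 2*s/(-3 + 2*v + s*v) (Q(v, s) = (2*s)/(v + ((v + s*v) - 3)) = (2*s)/(v + (-3 + v + s*v)) = (2*s)/(-3 + 2*v + s*v) = 2*s/(-3 + 2*v + s*v))
-10 + 35*Q(8, -1) = -10 + 35*(2*(-1)/(-3 + 2*8 - 1*8)) = -10 + 35*(2*(-1)/(-3 + 16 - 8)) = -10 + 35*(2*(-1)/5) = -10 + 35*(2*(-1)*(⅕)) = -10 + 35*(-⅖) = -10 - 14 = -24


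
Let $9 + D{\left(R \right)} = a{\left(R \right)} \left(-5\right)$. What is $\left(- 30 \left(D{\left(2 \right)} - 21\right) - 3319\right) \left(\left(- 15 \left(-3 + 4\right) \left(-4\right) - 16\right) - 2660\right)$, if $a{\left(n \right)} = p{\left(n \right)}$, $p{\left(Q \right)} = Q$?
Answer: $5543304$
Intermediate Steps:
$a{\left(n \right)} = n$
$D{\left(R \right)} = -9 - 5 R$ ($D{\left(R \right)} = -9 + R \left(-5\right) = -9 - 5 R$)
$\left(- 30 \left(D{\left(2 \right)} - 21\right) - 3319\right) \left(\left(- 15 \left(-3 + 4\right) \left(-4\right) - 16\right) - 2660\right) = \left(- 30 \left(\left(-9 - 10\right) - 21\right) - 3319\right) \left(\left(- 15 \left(-3 + 4\right) \left(-4\right) - 16\right) - 2660\right) = \left(- 30 \left(\left(-9 - 10\right) - 21\right) - 3319\right) \left(\left(- 15 \cdot 1 \left(-4\right) - 16\right) - 2660\right) = \left(- 30 \left(-19 - 21\right) - 3319\right) \left(\left(\left(-15\right) \left(-4\right) - 16\right) - 2660\right) = \left(\left(-30\right) \left(-40\right) - 3319\right) \left(\left(60 - 16\right) - 2660\right) = \left(1200 - 3319\right) \left(44 - 2660\right) = \left(-2119\right) \left(-2616\right) = 5543304$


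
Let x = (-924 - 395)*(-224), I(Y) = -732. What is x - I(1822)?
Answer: 296188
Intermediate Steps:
x = 295456 (x = -1319*(-224) = 295456)
x - I(1822) = 295456 - 1*(-732) = 295456 + 732 = 296188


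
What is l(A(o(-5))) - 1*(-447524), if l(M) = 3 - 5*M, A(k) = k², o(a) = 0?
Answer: 447527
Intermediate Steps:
l(A(o(-5))) - 1*(-447524) = (3 - 5*0²) - 1*(-447524) = (3 - 5*0) + 447524 = (3 + 0) + 447524 = 3 + 447524 = 447527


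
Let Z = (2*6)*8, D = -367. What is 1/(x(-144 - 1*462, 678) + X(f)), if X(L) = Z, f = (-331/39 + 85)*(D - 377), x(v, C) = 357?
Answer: 1/453 ≈ 0.0022075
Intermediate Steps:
Z = 96 (Z = 12*8 = 96)
f = -740032/13 (f = (-331/39 + 85)*(-367 - 377) = (-331*1/39 + 85)*(-744) = (-331/39 + 85)*(-744) = (2984/39)*(-744) = -740032/13 ≈ -56926.)
X(L) = 96
1/(x(-144 - 1*462, 678) + X(f)) = 1/(357 + 96) = 1/453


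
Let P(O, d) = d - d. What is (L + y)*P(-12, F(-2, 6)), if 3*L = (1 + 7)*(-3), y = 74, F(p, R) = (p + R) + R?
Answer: 0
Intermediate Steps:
F(p, R) = p + 2*R (F(p, R) = (R + p) + R = p + 2*R)
P(O, d) = 0
L = -8 (L = ((1 + 7)*(-3))/3 = (8*(-3))/3 = (⅓)*(-24) = -8)
(L + y)*P(-12, F(-2, 6)) = (-8 + 74)*0 = 66*0 = 0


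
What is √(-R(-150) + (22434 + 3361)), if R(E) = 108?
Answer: √25687 ≈ 160.27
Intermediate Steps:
√(-R(-150) + (22434 + 3361)) = √(-1*108 + (22434 + 3361)) = √(-108 + 25795) = √25687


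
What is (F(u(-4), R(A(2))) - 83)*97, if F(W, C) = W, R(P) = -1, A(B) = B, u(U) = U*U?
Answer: -6499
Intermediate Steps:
u(U) = U²
(F(u(-4), R(A(2))) - 83)*97 = ((-4)² - 83)*97 = (16 - 83)*97 = -67*97 = -6499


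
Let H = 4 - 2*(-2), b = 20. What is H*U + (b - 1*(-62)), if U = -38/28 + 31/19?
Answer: 11198/133 ≈ 84.195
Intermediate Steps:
H = 8 (H = 4 + 4 = 8)
U = 73/266 (U = -38*1/28 + 31*(1/19) = -19/14 + 31/19 = 73/266 ≈ 0.27444)
H*U + (b - 1*(-62)) = 8*(73/266) + (20 - 1*(-62)) = 292/133 + (20 + 62) = 292/133 + 82 = 11198/133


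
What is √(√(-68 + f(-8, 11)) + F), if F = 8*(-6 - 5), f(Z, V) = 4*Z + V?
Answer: √(-88 + I*√89) ≈ 0.50211 + 9.3943*I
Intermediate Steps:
f(Z, V) = V + 4*Z
F = -88 (F = 8*(-11) = -88)
√(√(-68 + f(-8, 11)) + F) = √(√(-68 + (11 + 4*(-8))) - 88) = √(√(-68 + (11 - 32)) - 88) = √(√(-68 - 21) - 88) = √(√(-89) - 88) = √(I*√89 - 88) = √(-88 + I*√89)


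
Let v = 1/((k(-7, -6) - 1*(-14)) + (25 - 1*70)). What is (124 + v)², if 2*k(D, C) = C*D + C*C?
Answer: 986049/64 ≈ 15407.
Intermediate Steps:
k(D, C) = C²/2 + C*D/2 (k(D, C) = (C*D + C*C)/2 = (C*D + C²)/2 = (C² + C*D)/2 = C²/2 + C*D/2)
v = ⅛ (v = 1/(((½)*(-6)*(-6 - 7) - 1*(-14)) + (25 - 1*70)) = 1/(((½)*(-6)*(-13) + 14) + (25 - 70)) = 1/((39 + 14) - 45) = 1/(53 - 45) = 1/8 = ⅛ ≈ 0.12500)
(124 + v)² = (124 + ⅛)² = (993/8)² = 986049/64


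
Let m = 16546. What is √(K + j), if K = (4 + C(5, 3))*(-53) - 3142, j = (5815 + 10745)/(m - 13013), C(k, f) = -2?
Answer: 8*I*√632551853/3533 ≈ 56.95*I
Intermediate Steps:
j = 16560/3533 (j = (5815 + 10745)/(16546 - 13013) = 16560/3533 ≈ 4.6872)
K = -3248 (K = (4 - 2)*(-53) - 3142 = 2*(-53) - 3142 = -106 - 3142 = -3248)
√(K + j) = √(-3248 + 16560/3533) = √(-11458624/3533) = 8*I*√632551853/3533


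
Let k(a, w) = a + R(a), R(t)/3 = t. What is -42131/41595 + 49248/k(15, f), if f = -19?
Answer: 6819809/8319 ≈ 819.79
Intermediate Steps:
R(t) = 3*t
k(a, w) = 4*a (k(a, w) = a + 3*a = 4*a)
-42131/41595 + 49248/k(15, f) = -42131/41595 + 49248/((4*15)) = -42131*1/41595 + 49248/60 = -42131/41595 + 49248*(1/60) = -42131/41595 + 4104/5 = 6819809/8319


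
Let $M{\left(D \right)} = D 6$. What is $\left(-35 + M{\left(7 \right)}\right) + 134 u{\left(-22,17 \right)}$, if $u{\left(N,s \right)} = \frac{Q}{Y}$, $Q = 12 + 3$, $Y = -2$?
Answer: $-998$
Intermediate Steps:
$M{\left(D \right)} = 6 D$
$Q = 15$
$u{\left(N,s \right)} = - \frac{15}{2}$ ($u{\left(N,s \right)} = \frac{15}{-2} = 15 \left(- \frac{1}{2}\right) = - \frac{15}{2}$)
$\left(-35 + M{\left(7 \right)}\right) + 134 u{\left(-22,17 \right)} = \left(-35 + 6 \cdot 7\right) + 134 \left(- \frac{15}{2}\right) = \left(-35 + 42\right) - 1005 = 7 - 1005 = -998$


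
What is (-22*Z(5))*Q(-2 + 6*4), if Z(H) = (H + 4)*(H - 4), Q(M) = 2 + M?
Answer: -4752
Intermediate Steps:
Z(H) = (-4 + H)*(4 + H) (Z(H) = (4 + H)*(-4 + H) = (-4 + H)*(4 + H))
(-22*Z(5))*Q(-2 + 6*4) = (-22*(-16 + 5²))*(2 + (-2 + 6*4)) = (-22*(-16 + 25))*(2 + (-2 + 24)) = (-22*9)*(2 + 22) = -198*24 = -4752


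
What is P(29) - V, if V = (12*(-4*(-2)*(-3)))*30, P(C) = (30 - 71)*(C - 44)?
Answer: 9255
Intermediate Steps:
P(C) = 1804 - 41*C (P(C) = -41*(-44 + C) = 1804 - 41*C)
V = -8640 (V = (12*(8*(-3)))*30 = (12*(-24))*30 = -288*30 = -8640)
P(29) - V = (1804 - 41*29) - 1*(-8640) = (1804 - 1189) + 8640 = 615 + 8640 = 9255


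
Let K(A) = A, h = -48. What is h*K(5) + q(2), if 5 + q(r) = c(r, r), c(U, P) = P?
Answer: -243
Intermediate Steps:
q(r) = -5 + r
h*K(5) + q(2) = -48*5 + (-5 + 2) = -240 - 3 = -243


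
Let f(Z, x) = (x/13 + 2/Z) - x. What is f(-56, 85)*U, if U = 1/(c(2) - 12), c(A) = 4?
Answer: 28573/2912 ≈ 9.8121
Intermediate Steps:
f(Z, x) = 2/Z - 12*x/13 (f(Z, x) = (x*(1/13) + 2/Z) - x = (x/13 + 2/Z) - x = (2/Z + x/13) - x = 2/Z - 12*x/13)
U = -⅛ (U = 1/(4 - 12) = 1/(-8) = -⅛ ≈ -0.12500)
f(-56, 85)*U = (2/(-56) - 12/13*85)*(-⅛) = (2*(-1/56) - 1020/13)*(-⅛) = (-1/28 - 1020/13)*(-⅛) = -28573/364*(-⅛) = 28573/2912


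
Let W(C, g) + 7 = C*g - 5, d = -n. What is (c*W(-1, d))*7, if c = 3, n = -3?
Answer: -315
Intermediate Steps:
d = 3 (d = -1*(-3) = 3)
W(C, g) = -12 + C*g (W(C, g) = -7 + (C*g - 5) = -7 + (-5 + C*g) = -12 + C*g)
(c*W(-1, d))*7 = (3*(-12 - 1*3))*7 = (3*(-12 - 3))*7 = (3*(-15))*7 = -45*7 = -315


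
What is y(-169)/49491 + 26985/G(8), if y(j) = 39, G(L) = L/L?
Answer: 34243966/1269 ≈ 26985.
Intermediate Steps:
G(L) = 1
y(-169)/49491 + 26985/G(8) = 39/49491 + 26985/1 = 39*(1/49491) + 26985*1 = 1/1269 + 26985 = 34243966/1269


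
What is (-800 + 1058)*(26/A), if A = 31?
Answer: 6708/31 ≈ 216.39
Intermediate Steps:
(-800 + 1058)*(26/A) = (-800 + 1058)*(26/31) = 258*(26*(1/31)) = 258*(26/31) = 6708/31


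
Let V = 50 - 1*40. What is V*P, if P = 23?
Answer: 230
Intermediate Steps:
V = 10 (V = 50 - 40 = 10)
V*P = 10*23 = 230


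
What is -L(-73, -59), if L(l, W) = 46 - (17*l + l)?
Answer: -1360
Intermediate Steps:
L(l, W) = 46 - 18*l
-L(-73, -59) = -(46 - 18*(-73)) = -(46 + 1314) = -1*1360 = -1360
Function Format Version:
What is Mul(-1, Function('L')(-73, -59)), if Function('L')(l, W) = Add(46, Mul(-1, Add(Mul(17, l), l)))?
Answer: -1360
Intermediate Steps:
Function('L')(l, W) = Add(46, Mul(-18, l)) (Function('L')(l, W) = Add(46, Mul(-1, Mul(18, l))) = Add(46, Mul(-18, l)))
Mul(-1, Function('L')(-73, -59)) = Mul(-1, Add(46, Mul(-18, -73))) = Mul(-1, Add(46, 1314)) = Mul(-1, 1360) = -1360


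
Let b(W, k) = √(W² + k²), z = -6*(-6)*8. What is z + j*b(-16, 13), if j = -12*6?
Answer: 288 - 360*√17 ≈ -1196.3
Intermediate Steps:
z = 288 (z = 36*8 = 288)
j = -72
z + j*b(-16, 13) = 288 - 72*√((-16)² + 13²) = 288 - 72*√(256 + 169) = 288 - 360*√17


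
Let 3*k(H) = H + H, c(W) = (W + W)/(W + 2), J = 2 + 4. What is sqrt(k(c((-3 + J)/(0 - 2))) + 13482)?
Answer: sqrt(13478) ≈ 116.09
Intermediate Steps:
J = 6
c(W) = 2*W/(2 + W) (c(W) = (2*W)/(2 + W) = 2*W/(2 + W))
k(H) = 2*H/3 (k(H) = (H + H)/3 = (2*H)/3 = 2*H/3)
sqrt(k(c((-3 + J)/(0 - 2))) + 13482) = sqrt(2*(2*((-3 + 6)/(0 - 2))/(2 + (-3 + 6)/(0 - 2)))/3 + 13482) = sqrt(2*(2*(3/(-2))/(2 + 3/(-2)))/3 + 13482) = sqrt(2*(2*(3*(-1/2))/(2 + 3*(-1/2)))/3 + 13482) = sqrt(2*(2*(-3/2)/(2 - 3/2))/3 + 13482) = sqrt(2*(2*(-3/2)/(1/2))/3 + 13482) = sqrt(2*(2*(-3/2)*2)/3 + 13482) = sqrt((2/3)*(-6) + 13482) = sqrt(-4 + 13482) = sqrt(13478)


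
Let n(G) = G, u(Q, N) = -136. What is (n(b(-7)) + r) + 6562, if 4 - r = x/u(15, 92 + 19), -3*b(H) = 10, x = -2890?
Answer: 78497/12 ≈ 6541.4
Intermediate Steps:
b(H) = -10/3 (b(H) = -1/3*10 = -10/3)
r = -69/4 (r = 4 - (-2890)/(-136) = 4 - (-2890)*(-1)/136 = 4 - 1*85/4 = 4 - 85/4 = -69/4 ≈ -17.250)
(n(b(-7)) + r) + 6562 = (-10/3 - 69/4) + 6562 = -247/12 + 6562 = 78497/12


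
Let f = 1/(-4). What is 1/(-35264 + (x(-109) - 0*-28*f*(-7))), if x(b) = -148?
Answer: -1/35412 ≈ -2.8239e-5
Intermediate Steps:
f = -1/4 ≈ -0.25000
1/(-35264 + (x(-109) - 0*-28*f*(-7))) = 1/(-35264 + (-148 - 0*-28*(-1/4)*(-7))) = 1/(-35264 + (-148 - 0*7*(-7))) = 1/(-35264 + (-148 - 0*(-49))) = 1/(-35264 + (-148 - 1*0)) = 1/(-35264 + (-148 + 0)) = 1/(-35264 - 148) = 1/(-35412) = -1/35412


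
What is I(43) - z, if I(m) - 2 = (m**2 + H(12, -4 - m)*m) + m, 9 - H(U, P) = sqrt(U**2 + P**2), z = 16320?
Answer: -14039 - 43*sqrt(2353) ≈ -16125.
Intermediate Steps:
H(U, P) = 9 - sqrt(P**2 + U**2) (H(U, P) = 9 - sqrt(U**2 + P**2) = 9 - sqrt(P**2 + U**2))
I(m) = 2 + m + m**2 + m*(9 - sqrt(144 + (-4 - m)**2)) (I(m) = 2 + ((m**2 + (9 - sqrt((-4 - m)**2 + 12**2))*m) + m) = 2 + ((m**2 + (9 - sqrt((-4 - m)**2 + 144))*m) + m) = 2 + ((m**2 + (9 - sqrt(144 + (-4 - m)**2))*m) + m) = 2 + ((m**2 + m*(9 - sqrt(144 + (-4 - m)**2))) + m) = 2 + (m + m**2 + m*(9 - sqrt(144 + (-4 - m)**2))) = 2 + m + m**2 + m*(9 - sqrt(144 + (-4 - m)**2)))
I(43) - z = (2 + 43 + 43**2 - 1*43*(-9 + sqrt(144 + (4 + 43)**2))) - 1*16320 = (2 + 43 + 1849 - 1*43*(-9 + sqrt(144 + 47**2))) - 16320 = (2 + 43 + 1849 - 1*43*(-9 + sqrt(144 + 2209))) - 16320 = (2 + 43 + 1849 - 1*43*(-9 + sqrt(2353))) - 16320 = (2 + 43 + 1849 + (387 - 43*sqrt(2353))) - 16320 = (2281 - 43*sqrt(2353)) - 16320 = -14039 - 43*sqrt(2353)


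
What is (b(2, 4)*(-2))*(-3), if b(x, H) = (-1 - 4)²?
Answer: 150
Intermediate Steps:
b(x, H) = 25 (b(x, H) = (-5)² = 25)
(b(2, 4)*(-2))*(-3) = (25*(-2))*(-3) = -50*(-3) = 150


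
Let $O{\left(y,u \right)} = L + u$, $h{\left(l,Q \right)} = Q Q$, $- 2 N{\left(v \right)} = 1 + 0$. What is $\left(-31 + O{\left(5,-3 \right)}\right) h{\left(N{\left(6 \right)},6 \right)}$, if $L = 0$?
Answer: $-1224$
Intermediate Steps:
$N{\left(v \right)} = - \frac{1}{2}$ ($N{\left(v \right)} = - \frac{1 + 0}{2} = \left(- \frac{1}{2}\right) 1 = - \frac{1}{2}$)
$h{\left(l,Q \right)} = Q^{2}$
$O{\left(y,u \right)} = u$ ($O{\left(y,u \right)} = 0 + u = u$)
$\left(-31 + O{\left(5,-3 \right)}\right) h{\left(N{\left(6 \right)},6 \right)} = \left(-31 - 3\right) 6^{2} = \left(-34\right) 36 = -1224$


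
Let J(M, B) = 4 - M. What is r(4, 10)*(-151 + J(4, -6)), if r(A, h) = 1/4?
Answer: -151/4 ≈ -37.750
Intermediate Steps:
r(A, h) = 1/4
r(4, 10)*(-151 + J(4, -6)) = (-151 + (4 - 1*4))/4 = (-151 + (4 - 4))/4 = (-151 + 0)/4 = (1/4)*(-151) = -151/4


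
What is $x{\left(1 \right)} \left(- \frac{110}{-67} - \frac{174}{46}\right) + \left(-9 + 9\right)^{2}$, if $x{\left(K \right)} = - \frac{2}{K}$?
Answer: $\frac{6598}{1541} \approx 4.2816$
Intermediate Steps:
$x{\left(1 \right)} \left(- \frac{110}{-67} - \frac{174}{46}\right) + \left(-9 + 9\right)^{2} = - \frac{2}{1} \left(- \frac{110}{-67} - \frac{174}{46}\right) + \left(-9 + 9\right)^{2} = \left(-2\right) 1 \left(\left(-110\right) \left(- \frac{1}{67}\right) - \frac{87}{23}\right) + 0^{2} = - 2 \left(\frac{110}{67} - \frac{87}{23}\right) + 0 = \left(-2\right) \left(- \frac{3299}{1541}\right) + 0 = \frac{6598}{1541} + 0 = \frac{6598}{1541}$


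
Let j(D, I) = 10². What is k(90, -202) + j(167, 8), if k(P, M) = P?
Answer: 190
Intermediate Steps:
j(D, I) = 100
k(90, -202) + j(167, 8) = 90 + 100 = 190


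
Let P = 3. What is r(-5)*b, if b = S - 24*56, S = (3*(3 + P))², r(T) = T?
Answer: 5100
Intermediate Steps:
S = 324 (S = (3*(3 + 3))² = (3*6)² = 18² = 324)
b = -1020 (b = 324 - 24*56 = 324 - 1344 = -1020)
r(-5)*b = -5*(-1020) = 5100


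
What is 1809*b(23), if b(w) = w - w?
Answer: 0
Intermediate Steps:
b(w) = 0
1809*b(23) = 1809*0 = 0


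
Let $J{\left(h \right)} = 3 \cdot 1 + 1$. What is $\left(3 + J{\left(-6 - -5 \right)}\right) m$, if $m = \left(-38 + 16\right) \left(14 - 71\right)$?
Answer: $8778$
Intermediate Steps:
$J{\left(h \right)} = 4$ ($J{\left(h \right)} = 3 + 1 = 4$)
$m = 1254$ ($m = \left(-22\right) \left(-57\right) = 1254$)
$\left(3 + J{\left(-6 - -5 \right)}\right) m = \left(3 + 4\right) 1254 = 7 \cdot 1254 = 8778$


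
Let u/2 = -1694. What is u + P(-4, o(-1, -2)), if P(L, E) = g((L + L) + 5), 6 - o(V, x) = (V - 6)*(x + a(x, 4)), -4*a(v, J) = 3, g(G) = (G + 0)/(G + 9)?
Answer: -6777/2 ≈ -3388.5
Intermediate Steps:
g(G) = G/(9 + G)
a(v, J) = -¾ (a(v, J) = -¼*3 = -¾)
o(V, x) = 6 - (-6 + V)*(-¾ + x) (o(V, x) = 6 - (V - 6)*(x - ¾) = 6 - (-6 + V)*(-¾ + x))
P(L, E) = (5 + 2*L)/(14 + 2*L) (P(L, E) = ((L + L) + 5)/(9 + ((L + L) + 5)) = (2*L + 5)/(9 + (2*L + 5)) = (5 + 2*L)/(9 + (5 + 2*L)) = (5 + 2*L)/(14 + 2*L))
u = -3388 (u = 2*(-1694) = -3388)
u + P(-4, o(-1, -2)) = -3388 + (5/2 - 4)/(7 - 4) = -3388 - 3/2/3 = -3388 + (⅓)*(-3/2) = -3388 - ½ = -6777/2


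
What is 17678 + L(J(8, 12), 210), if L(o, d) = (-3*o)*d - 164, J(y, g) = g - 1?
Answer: 10584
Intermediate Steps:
J(y, g) = -1 + g
L(o, d) = -164 - 3*d*o (L(o, d) = -3*d*o - 164 = -164 - 3*d*o)
17678 + L(J(8, 12), 210) = 17678 + (-164 - 3*210*(-1 + 12)) = 17678 + (-164 - 3*210*11) = 17678 + (-164 - 6930) = 17678 - 7094 = 10584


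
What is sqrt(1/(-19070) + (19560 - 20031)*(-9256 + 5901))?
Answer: sqrt(574665093285430)/19070 ≈ 1257.1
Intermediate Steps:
sqrt(1/(-19070) + (19560 - 20031)*(-9256 + 5901)) = sqrt(-1/19070 - 471*(-3355)) = sqrt(-1/19070 + 1580205) = sqrt(30134509349/19070) = sqrt(574665093285430)/19070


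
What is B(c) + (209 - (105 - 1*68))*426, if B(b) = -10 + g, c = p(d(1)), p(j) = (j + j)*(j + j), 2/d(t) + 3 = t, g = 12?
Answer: 73274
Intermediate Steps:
d(t) = 2/(-3 + t)
p(j) = 4*j² (p(j) = (2*j)*(2*j) = 4*j²)
c = 4 (c = 4*(2/(-3 + 1))² = 4*(2/(-2))² = 4*(2*(-½))² = 4*(-1)² = 4*1 = 4)
B(b) = 2 (B(b) = -10 + 12 = 2)
B(c) + (209 - (105 - 1*68))*426 = 2 + (209 - (105 - 1*68))*426 = 2 + (209 - (105 - 68))*426 = 2 + (209 - 1*37)*426 = 2 + (209 - 37)*426 = 2 + 172*426 = 2 + 73272 = 73274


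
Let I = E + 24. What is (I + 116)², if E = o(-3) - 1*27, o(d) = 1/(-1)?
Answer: 12544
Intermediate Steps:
o(d) = -1
E = -28 (E = -1 - 1*27 = -1 - 27 = -28)
I = -4 (I = -28 + 24 = -4)
(I + 116)² = (-4 + 116)² = 112² = 12544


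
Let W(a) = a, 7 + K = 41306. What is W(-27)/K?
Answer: -27/41299 ≈ -0.00065377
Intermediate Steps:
K = 41299 (K = -7 + 41306 = 41299)
W(-27)/K = -27/41299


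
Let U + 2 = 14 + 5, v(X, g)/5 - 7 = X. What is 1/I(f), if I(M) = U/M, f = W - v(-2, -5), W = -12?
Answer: -37/17 ≈ -2.1765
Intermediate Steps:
v(X, g) = 35 + 5*X
U = 17 (U = -2 + (14 + 5) = -2 + 19 = 17)
f = -37 (f = -12 - (35 + 5*(-2)) = -12 - (35 - 10) = -12 - 1*25 = -12 - 25 = -37)
I(M) = 17/M
1/I(f) = 1/(17/(-37)) = 1/(17*(-1/37)) = 1/(-17/37) = -37/17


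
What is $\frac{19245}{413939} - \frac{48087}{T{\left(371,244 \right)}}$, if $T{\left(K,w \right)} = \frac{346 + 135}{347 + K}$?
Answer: $- \frac{1099372427133}{15315743} \approx -71781.0$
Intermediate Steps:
$T{\left(K,w \right)} = \frac{481}{347 + K}$
$\frac{19245}{413939} - \frac{48087}{T{\left(371,244 \right)}} = \frac{19245}{413939} - \frac{48087}{481 \frac{1}{347 + 371}} = 19245 \cdot \frac{1}{413939} - \frac{48087}{481 \cdot \frac{1}{718}} = \frac{19245}{413939} - \frac{48087}{481 \cdot \frac{1}{718}} = \frac{19245}{413939} - \frac{48087}{\frac{481}{718}} = \frac{19245}{413939} - \frac{2655882}{37} = - \frac{1099372427133}{15315743}$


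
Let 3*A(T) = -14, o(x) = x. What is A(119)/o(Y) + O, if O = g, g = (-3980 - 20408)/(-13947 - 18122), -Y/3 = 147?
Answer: 4673470/6061041 ≈ 0.77107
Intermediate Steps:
Y = -441 (Y = -3*147 = -441)
A(T) = -14/3 (A(T) = (⅓)*(-14) = -14/3)
g = 24388/32069 (g = -24388/(-32069) = -24388*(-1/32069) = 24388/32069 ≈ 0.76048)
O = 24388/32069 ≈ 0.76048
A(119)/o(Y) + O = -14/3/(-441) + 24388/32069 = -14/3*(-1/441) + 24388/32069 = 2/189 + 24388/32069 = 4673470/6061041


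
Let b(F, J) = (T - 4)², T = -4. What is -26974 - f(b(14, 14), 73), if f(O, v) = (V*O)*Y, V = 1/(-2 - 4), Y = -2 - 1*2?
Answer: -81050/3 ≈ -27017.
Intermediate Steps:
b(F, J) = 64 (b(F, J) = (-4 - 4)² = (-8)² = 64)
Y = -4 (Y = -2 - 2 = -4)
V = -⅙ (V = 1/(-6) = -⅙ ≈ -0.16667)
f(O, v) = 2*O/3 (f(O, v) = -O/6*(-4) = 2*O/3)
-26974 - f(b(14, 14), 73) = -26974 - 2*64/3 = -26974 - 1*128/3 = -26974 - 128/3 = -81050/3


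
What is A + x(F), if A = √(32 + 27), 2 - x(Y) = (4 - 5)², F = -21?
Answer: 1 + √59 ≈ 8.6812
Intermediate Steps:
x(Y) = 1 (x(Y) = 2 - (4 - 5)² = 2 - 1*(-1)² = 2 - 1*1 = 2 - 1 = 1)
A = √59 ≈ 7.6811
A + x(F) = √59 + 1 = 1 + √59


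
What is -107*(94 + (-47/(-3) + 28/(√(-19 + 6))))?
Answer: -35203/3 + 2996*I*√13/13 ≈ -11734.0 + 830.94*I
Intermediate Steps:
-107*(94 + (-47/(-3) + 28/(√(-19 + 6)))) = -107*(94 + (-47*(-⅓) + 28/(√(-13)))) = -107*(94 + (47/3 + 28/((I*√13)))) = -107*(94 + (47/3 + 28*(-I*√13/13))) = -107*(94 + (47/3 - 28*I*√13/13)) = -107*(329/3 - 28*I*√13/13) = -35203/3 + 2996*I*√13/13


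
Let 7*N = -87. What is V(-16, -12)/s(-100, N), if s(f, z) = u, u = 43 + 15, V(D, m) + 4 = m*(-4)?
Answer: 22/29 ≈ 0.75862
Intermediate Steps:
V(D, m) = -4 - 4*m (V(D, m) = -4 + m*(-4) = -4 - 4*m)
N = -87/7 (N = (1/7)*(-87) = -87/7 ≈ -12.429)
u = 58
s(f, z) = 58
V(-16, -12)/s(-100, N) = (-4 - 4*(-12))/58 = (-4 + 48)*(1/58) = 44*(1/58) = 22/29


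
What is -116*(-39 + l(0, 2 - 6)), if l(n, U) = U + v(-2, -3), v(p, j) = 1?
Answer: 4872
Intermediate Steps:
l(n, U) = 1 + U (l(n, U) = U + 1 = 1 + U)
-116*(-39 + l(0, 2 - 6)) = -116*(-39 + (1 + (2 - 6))) = -116*(-39 + (1 - 4)) = -116*(-39 - 3) = -116*(-42) = 4872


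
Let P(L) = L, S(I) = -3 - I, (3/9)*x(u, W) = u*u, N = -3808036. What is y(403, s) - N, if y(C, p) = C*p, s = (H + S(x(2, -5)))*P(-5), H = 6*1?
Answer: 3826171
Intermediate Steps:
H = 6
x(u, W) = 3*u² (x(u, W) = 3*(u*u) = 3*u²)
s = 45 (s = (6 + (-3 - 3*2²))*(-5) = (6 + (-3 - 3*4))*(-5) = (6 + (-3 - 1*12))*(-5) = (6 + (-3 - 12))*(-5) = (6 - 15)*(-5) = -9*(-5) = 45)
y(403, s) - N = 403*45 - 1*(-3808036) = 18135 + 3808036 = 3826171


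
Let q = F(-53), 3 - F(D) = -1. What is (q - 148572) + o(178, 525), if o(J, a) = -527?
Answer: -149095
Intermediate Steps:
F(D) = 4 (F(D) = 3 - 1*(-1) = 3 + 1 = 4)
q = 4
(q - 148572) + o(178, 525) = (4 - 148572) - 527 = -148568 - 527 = -149095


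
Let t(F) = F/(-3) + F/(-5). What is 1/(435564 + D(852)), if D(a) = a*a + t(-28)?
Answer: 15/17422244 ≈ 8.6097e-7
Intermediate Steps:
t(F) = -8*F/15 (t(F) = F*(-⅓) + F*(-⅕) = -F/3 - F/5 = -8*F/15)
D(a) = 224/15 + a² (D(a) = a*a - 8/15*(-28) = a² + 224/15 = 224/15 + a²)
1/(435564 + D(852)) = 1/(435564 + (224/15 + 852²)) = 1/(435564 + (224/15 + 725904)) = 1/(435564 + 10888784/15) = 1/(17422244/15) = 15/17422244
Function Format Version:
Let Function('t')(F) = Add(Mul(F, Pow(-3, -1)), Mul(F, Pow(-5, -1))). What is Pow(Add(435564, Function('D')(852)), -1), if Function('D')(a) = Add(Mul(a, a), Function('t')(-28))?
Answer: Rational(15, 17422244) ≈ 8.6097e-7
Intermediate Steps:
Function('t')(F) = Mul(Rational(-8, 15), F) (Function('t')(F) = Add(Mul(F, Rational(-1, 3)), Mul(F, Rational(-1, 5))) = Add(Mul(Rational(-1, 3), F), Mul(Rational(-1, 5), F)) = Mul(Rational(-8, 15), F))
Function('D')(a) = Add(Rational(224, 15), Pow(a, 2)) (Function('D')(a) = Add(Mul(a, a), Mul(Rational(-8, 15), -28)) = Add(Pow(a, 2), Rational(224, 15)) = Add(Rational(224, 15), Pow(a, 2)))
Pow(Add(435564, Function('D')(852)), -1) = Pow(Add(435564, Add(Rational(224, 15), Pow(852, 2))), -1) = Pow(Add(435564, Add(Rational(224, 15), 725904)), -1) = Pow(Add(435564, Rational(10888784, 15)), -1) = Pow(Rational(17422244, 15), -1) = Rational(15, 17422244)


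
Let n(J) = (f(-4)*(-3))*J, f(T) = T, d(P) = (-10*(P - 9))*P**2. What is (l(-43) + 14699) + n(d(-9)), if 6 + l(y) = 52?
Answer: 189705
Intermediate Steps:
l(y) = 46 (l(y) = -6 + 52 = 46)
d(P) = P**2*(90 - 10*P) (d(P) = (-10*(-9 + P))*P**2 = (90 - 10*P)*P**2 = P**2*(90 - 10*P))
n(J) = 12*J (n(J) = (-4*(-3))*J = 12*J)
(l(-43) + 14699) + n(d(-9)) = (46 + 14699) + 12*(10*(-9)**2*(9 - 1*(-9))) = 14745 + 12*(10*81*(9 + 9)) = 14745 + 12*(10*81*18) = 14745 + 12*14580 = 14745 + 174960 = 189705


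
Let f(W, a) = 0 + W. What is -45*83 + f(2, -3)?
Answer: -3733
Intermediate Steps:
f(W, a) = W
-45*83 + f(2, -3) = -45*83 + 2 = -3735 + 2 = -3733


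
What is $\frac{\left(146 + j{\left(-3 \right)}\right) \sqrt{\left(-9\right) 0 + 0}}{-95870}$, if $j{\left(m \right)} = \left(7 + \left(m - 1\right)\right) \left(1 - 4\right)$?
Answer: $0$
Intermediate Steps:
$j{\left(m \right)} = -18 - 3 m$ ($j{\left(m \right)} = \left(7 + \left(-1 + m\right)\right) \left(-3\right) = \left(6 + m\right) \left(-3\right) = -18 - 3 m$)
$\frac{\left(146 + j{\left(-3 \right)}\right) \sqrt{\left(-9\right) 0 + 0}}{-95870} = \frac{\left(146 - 9\right) \sqrt{\left(-9\right) 0 + 0}}{-95870} = \left(146 + \left(-18 + 9\right)\right) \sqrt{0 + 0} \left(- \frac{1}{95870}\right) = \left(146 - 9\right) \sqrt{0} \left(- \frac{1}{95870}\right) = 137 \cdot 0 \left(- \frac{1}{95870}\right) = 0 \left(- \frac{1}{95870}\right) = 0$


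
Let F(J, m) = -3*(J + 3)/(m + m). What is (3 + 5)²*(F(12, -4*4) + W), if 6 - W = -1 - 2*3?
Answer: 922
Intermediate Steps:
F(J, m) = -3*(3 + J)/(2*m)
W = 13 (W = 6 - (-1 - 2*3) = 6 - (-1 - 6) = 6 - 1*(-7) = 6 + 7 = 13)
(3 + 5)²*(F(12, -4*4) + W) = (3 + 5)²*(3*(-3 - 1*12)/(2*((-4*4))) + 13) = 8²*((3/2)*(-3 - 12)/(-16) + 13) = 64*((3/2)*(-1/16)*(-15) + 13) = 64*(45/32 + 13) = 64*(461/32) = 922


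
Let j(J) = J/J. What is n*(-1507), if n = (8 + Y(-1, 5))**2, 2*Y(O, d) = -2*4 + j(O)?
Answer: -122067/4 ≈ -30517.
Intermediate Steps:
j(J) = 1
Y(O, d) = -7/2 (Y(O, d) = (-2*4 + 1)/2 = (-8 + 1)/2 = (1/2)*(-7) = -7/2)
n = 81/4 (n = (8 - 7/2)**2 = (9/2)**2 = 81/4 ≈ 20.250)
n*(-1507) = (81/4)*(-1507) = -122067/4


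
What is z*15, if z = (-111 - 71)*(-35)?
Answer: 95550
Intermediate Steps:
z = 6370 (z = -182*(-35) = 6370)
z*15 = 6370*15 = 95550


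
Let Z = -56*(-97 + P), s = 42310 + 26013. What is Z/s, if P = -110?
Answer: 11592/68323 ≈ 0.16966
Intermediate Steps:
s = 68323
Z = 11592 (Z = -56*(-97 - 110) = -56*(-207) = 11592)
Z/s = 11592/68323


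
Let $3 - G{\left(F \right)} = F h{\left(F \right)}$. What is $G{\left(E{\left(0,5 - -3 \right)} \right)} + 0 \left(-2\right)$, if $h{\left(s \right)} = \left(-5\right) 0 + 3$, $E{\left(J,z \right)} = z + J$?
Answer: $-21$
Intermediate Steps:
$E{\left(J,z \right)} = J + z$
$h{\left(s \right)} = 3$ ($h{\left(s \right)} = 0 + 3 = 3$)
$G{\left(F \right)} = 3 - 3 F$ ($G{\left(F \right)} = 3 - F 3 = 3 - 3 F$)
$G{\left(E{\left(0,5 - -3 \right)} \right)} + 0 \left(-2\right) = \left(3 - 3 \left(0 + \left(5 - -3\right)\right)\right) + 0 \left(-2\right) = \left(3 - 3 \left(0 + \left(5 + 3\right)\right)\right) + 0 = \left(3 - 3 \left(0 + 8\right)\right) + 0 = \left(3 - 24\right) + 0 = -21 + 0 = -21$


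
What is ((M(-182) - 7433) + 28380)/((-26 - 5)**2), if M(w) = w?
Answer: 20765/961 ≈ 21.608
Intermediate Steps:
((M(-182) - 7433) + 28380)/((-26 - 5)**2) = ((-182 - 7433) + 28380)/((-26 - 5)**2) = (-7615 + 28380)/((-31)**2) = 20765/961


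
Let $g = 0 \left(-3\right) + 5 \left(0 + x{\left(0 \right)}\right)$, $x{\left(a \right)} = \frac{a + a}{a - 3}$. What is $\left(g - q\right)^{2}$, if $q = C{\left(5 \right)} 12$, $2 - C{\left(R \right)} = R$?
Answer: $1296$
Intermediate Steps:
$x{\left(a \right)} = \frac{2 a}{-3 + a}$
$C{\left(R \right)} = 2 - R$
$q = -36$ ($q = \left(2 - 5\right) 12 = \left(-3\right) 12 = -36$)
$g = 0$ ($g = 0 \left(-3\right) + 5 \left(0 + 2 \cdot 0 \frac{1}{-3 + 0}\right) = 0 + 5 \left(0 + 2 \cdot 0 \frac{1}{-3}\right) = 0 + 5 \left(0 + 2 \cdot 0 \left(- \frac{1}{3}\right)\right) = 0 + 5 \left(0 + 0\right) = 0 + 5 \cdot 0 = 0 + 0 = 0$)
$\left(g - q\right)^{2} = \left(0 - -36\right)^{2} = \left(0 + 36\right)^{2} = 36^{2} = 1296$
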